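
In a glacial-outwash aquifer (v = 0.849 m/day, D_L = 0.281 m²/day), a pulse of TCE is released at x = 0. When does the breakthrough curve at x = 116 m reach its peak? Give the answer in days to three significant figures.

136 days

For the 1D instantaneous-source solution, setting ∂C/∂t = 0 at fixed x gives v²t² + 2Dt − x² = 0, so t = (√(D² + v²x²) − D)/v².
√(D² + v²x²) = √(0.281² + 0.849² × 116²) = 98.48; v² = 0.720801.
t = (98.48 − 0.281)/0.720801 = 136 days (vs. the pure-advection estimate x/v = 137 d).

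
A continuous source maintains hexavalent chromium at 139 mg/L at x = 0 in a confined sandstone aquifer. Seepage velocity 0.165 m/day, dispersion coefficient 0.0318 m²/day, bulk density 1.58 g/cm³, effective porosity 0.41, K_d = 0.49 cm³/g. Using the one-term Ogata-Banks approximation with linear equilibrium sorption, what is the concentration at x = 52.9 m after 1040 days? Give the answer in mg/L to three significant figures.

Retardation factor R = 1 + ρ_b·K_d/n = 1 + 1.58 × 0.49/0.41 = 2.888.
Sorption retards both mechanisms: v_R = v/R = 0.05713 m/day, D_R = D/R = 0.01101 m²/day.
v_R·t = 0.05713 × 1040 = 59.4152 m; 2√(D_R t) = 6.768 m; argument = (52.9 − 59.4152)/6.768 = -0.9626.
C = C₀ × ½·erfc(-0.9626) = 139 × 0.9133 = 127 mg/L.

127 mg/L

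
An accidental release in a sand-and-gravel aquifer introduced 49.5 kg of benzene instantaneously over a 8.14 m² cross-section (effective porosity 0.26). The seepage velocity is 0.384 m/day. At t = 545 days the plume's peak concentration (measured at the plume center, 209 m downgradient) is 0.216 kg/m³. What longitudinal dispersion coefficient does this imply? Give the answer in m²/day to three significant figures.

1.71 m²/day

At the plume center C_max = M/(n_e·A·√(4πDt)), so D = M²/(4πt·(n_e·A·C_max)²).
n_e·A·C_max = 0.26 × 8.14 × 0.216 = 0.4571 kg/m.
D = 49.5²/(4π × 545 × 0.4571²) = 1.71 m²/day.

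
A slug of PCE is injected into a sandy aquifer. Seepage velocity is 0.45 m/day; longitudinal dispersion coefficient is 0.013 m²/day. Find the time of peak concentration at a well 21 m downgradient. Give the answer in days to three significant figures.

46.6 days

For the 1D instantaneous-source solution, setting ∂C/∂t = 0 at fixed x gives v²t² + 2Dt − x² = 0, so t = (√(D² + v²x²) − D)/v².
√(D² + v²x²) = √(0.013² + 0.45² × 21²) = 9.450; v² = 0.2025.
t = (9.450 − 0.013)/0.2025 = 46.6 days (vs. the pure-advection estimate x/v = 46.7 d).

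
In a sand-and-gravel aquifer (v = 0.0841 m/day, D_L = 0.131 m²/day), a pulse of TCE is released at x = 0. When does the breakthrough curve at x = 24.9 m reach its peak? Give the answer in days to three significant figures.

278 days

For the 1D instantaneous-source solution, setting ∂C/∂t = 0 at fixed x gives v²t² + 2Dt − x² = 0, so t = (√(D² + v²x²) − D)/v².
√(D² + v²x²) = √(0.131² + 0.0841² × 24.9²) = 2.098; v² = 0.00707281.
t = (2.098 − 0.131)/0.00707281 = 278 days (vs. the pure-advection estimate x/v = 296 d).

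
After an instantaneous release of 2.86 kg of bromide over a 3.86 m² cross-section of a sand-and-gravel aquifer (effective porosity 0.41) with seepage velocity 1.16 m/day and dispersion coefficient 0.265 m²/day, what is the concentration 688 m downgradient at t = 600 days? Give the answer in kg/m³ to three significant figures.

For an instantaneous plane source, C(x,t) = M/(n_e·A·√(4πDt)) · exp(−(x−vt)²/(4Dt)), with n_e·A the pore (flow) area.
Plume center vt = 1.16 × 600 = 696 m, so the well at 688 m is 8 m upgradient of the peak.
√(4πDt) = 44.70 m, giving peak height M/(n_e·A·√(4πDt)) = 2.86/(0.41 × 3.86 × 44.70) = 0.04043 kg/m³.
(x−vt)²/(4Dt) = (-8)²/(4 × 0.265 × 600) = 0.1006; exp(−0.1006) = 0.9043.
C = 0.04043 × 0.9043 = 0.0366 kg/m³.

0.0366 kg/m³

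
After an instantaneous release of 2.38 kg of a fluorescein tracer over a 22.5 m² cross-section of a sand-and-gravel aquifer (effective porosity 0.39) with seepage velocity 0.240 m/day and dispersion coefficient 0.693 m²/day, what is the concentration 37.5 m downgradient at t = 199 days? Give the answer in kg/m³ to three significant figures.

For an instantaneous plane source, C(x,t) = M/(n_e·A·√(4πDt)) · exp(−(x−vt)²/(4Dt)), with n_e·A the pore (flow) area.
Plume center vt = 0.240 × 199 = 47.76 m, so the well at 37.5 m is 10.26 m upgradient of the peak.
√(4πDt) = 41.63 m, giving peak height M/(n_e·A·√(4πDt)) = 2.38/(0.39 × 22.5 × 41.63) = 0.006515 kg/m³.
(x−vt)²/(4Dt) = (-10.26)²/(4 × 0.693 × 199) = 0.1908; exp(−0.1908) = 0.8263.
C = 0.006515 × 0.8263 = 0.00538 kg/m³.

0.00538 kg/m³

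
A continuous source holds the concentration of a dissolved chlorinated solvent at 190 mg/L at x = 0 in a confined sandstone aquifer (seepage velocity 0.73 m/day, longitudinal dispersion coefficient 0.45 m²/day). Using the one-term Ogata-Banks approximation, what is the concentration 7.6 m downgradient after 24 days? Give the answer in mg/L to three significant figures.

187 mg/L

For a continuous step input, C/C₀ ≈ ½·erfc((x−vt)/(2√(Dt))).
vt = 0.73 × 24 = 17.52 m and 2√(Dt) = 2√(0.45 × 24) = 6.573 m.
Argument (x−vt)/(2√(Dt)) = (7.6 − 17.52)/6.573 = -1.509; ½·erfc(-1.509) = 0.9836.
C = 190 × 0.9836 = 187 mg/L.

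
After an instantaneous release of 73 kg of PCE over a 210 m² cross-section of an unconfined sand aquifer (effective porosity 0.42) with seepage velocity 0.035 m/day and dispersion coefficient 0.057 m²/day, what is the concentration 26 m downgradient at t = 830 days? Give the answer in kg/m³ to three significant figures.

For an instantaneous plane source, C(x,t) = M/(n_e·A·√(4πDt)) · exp(−(x−vt)²/(4Dt)), with n_e·A the pore (flow) area.
Plume center vt = 0.035 × 830 = 29.05 m, so the well at 26 m is 3.05 m upgradient of the peak.
√(4πDt) = 24.38 m, giving peak height M/(n_e·A·√(4πDt)) = 73/(0.42 × 210 × 24.38) = 0.03395 kg/m³.
(x−vt)²/(4Dt) = (-3.05)²/(4 × 0.057 × 830) = 0.04916; exp(−0.04916) = 0.9520.
C = 0.03395 × 0.9520 = 0.0323 kg/m³.

0.0323 kg/m³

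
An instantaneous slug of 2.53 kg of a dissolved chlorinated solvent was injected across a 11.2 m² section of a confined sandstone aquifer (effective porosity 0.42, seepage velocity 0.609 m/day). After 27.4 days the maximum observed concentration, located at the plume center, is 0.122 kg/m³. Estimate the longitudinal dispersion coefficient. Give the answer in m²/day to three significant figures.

0.0564 m²/day

At the plume center C_max = M/(n_e·A·√(4πDt)), so D = M²/(4πt·(n_e·A·C_max)²).
n_e·A·C_max = 0.42 × 11.2 × 0.122 = 0.5739 kg/m.
D = 2.53²/(4π × 27.4 × 0.5739²) = 0.0564 m²/day.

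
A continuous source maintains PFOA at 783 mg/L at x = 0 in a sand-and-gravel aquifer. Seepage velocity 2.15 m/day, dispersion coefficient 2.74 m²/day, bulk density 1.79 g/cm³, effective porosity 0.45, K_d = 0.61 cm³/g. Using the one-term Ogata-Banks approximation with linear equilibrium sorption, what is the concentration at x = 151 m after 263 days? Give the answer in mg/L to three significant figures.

Retardation factor R = 1 + ρ_b·K_d/n = 1 + 1.79 × 0.61/0.45 = 3.426.
Sorption retards both mechanisms: v_R = v/R = 0.6276 m/day, D_R = D/R = 0.7998 m²/day.
v_R·t = 0.6276 × 263 = 165.0588 m; 2√(D_R t) = 29.01 m; argument = (151 − 165.0588)/29.01 = -0.4846.
C = C₀ × ½·erfc(-0.4846) = 783 × 0.7534 = 590 mg/L.

590 mg/L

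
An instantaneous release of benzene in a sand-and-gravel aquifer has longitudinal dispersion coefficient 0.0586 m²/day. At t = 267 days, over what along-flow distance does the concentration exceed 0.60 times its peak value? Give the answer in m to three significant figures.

The plume is Gaussian with σ = √(2Dt) = √(2 × 0.0586 × 267) = 5.594 m.
C/C_peak = exp(−Δx²/(2σ²)) = 0.60 ⇒ Δx = σ·√(−2 ln 0.60) = 5.594 × 1.011 = 5.656 m.
Width = 2Δx = 11.3 m.

11.3 m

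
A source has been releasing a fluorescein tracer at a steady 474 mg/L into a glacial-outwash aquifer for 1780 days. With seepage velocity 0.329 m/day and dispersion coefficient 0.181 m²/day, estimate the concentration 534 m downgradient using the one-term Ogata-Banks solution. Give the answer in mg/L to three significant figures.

For a continuous step input, C/C₀ ≈ ½·erfc((x−vt)/(2√(Dt))).
vt = 0.329 × 1780 = 585.62 m and 2√(Dt) = 2√(0.181 × 1780) = 35.90 m.
Argument (x−vt)/(2√(Dt)) = (534 − 585.62)/35.90 = -1.438; ½·erfc(-1.438) = 0.9790.
C = 474 × 0.9790 = 464 mg/L.

464 mg/L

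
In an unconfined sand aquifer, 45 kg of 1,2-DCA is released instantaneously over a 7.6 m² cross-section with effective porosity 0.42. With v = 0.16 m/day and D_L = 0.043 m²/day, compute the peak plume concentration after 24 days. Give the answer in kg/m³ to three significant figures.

3.91 kg/m³

The peak of an instantaneous 1D plume sits at x = vt; there the Gaussian factor is 1 and C_max = M/(n_e·A·√(4πDt)), where n_e·A is the pore area the mass is dissolved in.
√(4πDt) = √(4π × 0.043 × 24) = 3.601 m, so C_max = 45/(0.42 × 7.6 × 3.601) = 3.91 kg/m³.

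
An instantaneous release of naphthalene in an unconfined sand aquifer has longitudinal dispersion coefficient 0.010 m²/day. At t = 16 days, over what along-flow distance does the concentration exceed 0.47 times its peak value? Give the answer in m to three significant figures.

1.39 m

The plume is Gaussian with σ = √(2Dt) = √(2 × 0.010 × 16) = 0.5657 m.
C/C_peak = exp(−Δx²/(2σ²)) = 0.47 ⇒ Δx = σ·√(−2 ln 0.47) = 0.5657 × 1.229 = 0.6952 m.
Width = 2Δx = 1.39 m.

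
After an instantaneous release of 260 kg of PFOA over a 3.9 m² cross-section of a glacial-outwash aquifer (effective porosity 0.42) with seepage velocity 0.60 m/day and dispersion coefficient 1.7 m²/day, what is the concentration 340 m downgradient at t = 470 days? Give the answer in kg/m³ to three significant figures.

0.553 kg/m³

For an instantaneous plane source, C(x,t) = M/(n_e·A·√(4πDt)) · exp(−(x−vt)²/(4Dt)), with n_e·A the pore (flow) area.
Plume center vt = 0.60 × 470 = 282 m, so the well at 340 m is 58 m downgradient of the peak.
√(4πDt) = 100.2 m, giving peak height M/(n_e·A·√(4πDt)) = 260/(0.42 × 3.9 × 100.2) = 1.584 kg/m³.
(x−vt)²/(4Dt) = (58)²/(4 × 1.7 × 470) = 1.053; exp(−1.053) = 0.3489.
C = 1.584 × 0.3489 = 0.553 kg/m³.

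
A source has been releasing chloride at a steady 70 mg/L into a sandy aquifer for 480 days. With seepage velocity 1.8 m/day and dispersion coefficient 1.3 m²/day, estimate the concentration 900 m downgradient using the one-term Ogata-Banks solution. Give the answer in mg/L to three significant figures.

For a continuous step input, C/C₀ ≈ ½·erfc((x−vt)/(2√(Dt))).
vt = 1.8 × 480 = 864 m and 2√(Dt) = 2√(1.3 × 480) = 49.96 m.
Argument (x−vt)/(2√(Dt)) = (900 − 864)/49.96 = 0.7206; ½·erfc(0.7206) = 0.1541.
C = 70 × 0.1541 = 10.8 mg/L.

10.8 mg/L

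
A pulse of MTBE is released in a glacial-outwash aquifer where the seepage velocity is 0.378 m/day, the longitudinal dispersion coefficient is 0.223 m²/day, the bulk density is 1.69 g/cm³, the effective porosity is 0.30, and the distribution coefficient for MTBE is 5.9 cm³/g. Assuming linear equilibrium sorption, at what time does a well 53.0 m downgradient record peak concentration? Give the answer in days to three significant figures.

4750 days

Retardation factor R = 1 + ρ_b·K_d/n = 1 + 1.69 × 5.9/0.30 = 34.24.
Sorption retards both mechanisms: v_R = v/R = 0.01104 m/day, D_R = D/R = 0.006513 m²/day.
Peak time from v_R²t² + 2D_R t − x² = 0: t = (√(D_R² + v_R²x²) − D_R)/v_R².
√(D_R² + v_R²x²) = √(0.006513² + 0.01104² × 53.0²) = 0.5852; v_R² = 0.0001219.
t = (0.5852 − 0.006513)/0.0001219 = 4750 days.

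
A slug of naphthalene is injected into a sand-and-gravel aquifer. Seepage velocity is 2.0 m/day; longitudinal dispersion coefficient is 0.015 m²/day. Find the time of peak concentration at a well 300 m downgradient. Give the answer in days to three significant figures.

For the 1D instantaneous-source solution, setting ∂C/∂t = 0 at fixed x gives v²t² + 2Dt − x² = 0, so t = (√(D² + v²x²) − D)/v².
√(D² + v²x²) = √(0.015² + 2.0² × 300²) = 600.0; v² = 4.
t = (600.0 − 0.015)/4 = 150 days (vs. the pure-advection estimate x/v = 150 d).

150 days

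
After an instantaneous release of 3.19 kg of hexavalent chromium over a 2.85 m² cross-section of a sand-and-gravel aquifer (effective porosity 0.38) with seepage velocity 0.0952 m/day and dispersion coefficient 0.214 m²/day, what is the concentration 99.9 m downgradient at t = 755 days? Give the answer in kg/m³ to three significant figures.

0.0194 kg/m³

For an instantaneous plane source, C(x,t) = M/(n_e·A·√(4πDt)) · exp(−(x−vt)²/(4Dt)), with n_e·A the pore (flow) area.
Plume center vt = 0.0952 × 755 = 71.876 m, so the well at 99.9 m is 28.024 m downgradient of the peak.
√(4πDt) = 45.06 m, giving peak height M/(n_e·A·√(4πDt)) = 3.19/(0.38 × 2.85 × 45.06) = 0.06537 kg/m³.
(x−vt)²/(4Dt) = (28.024)²/(4 × 0.214 × 755) = 1.215; exp(−1.215) = 0.2967.
C = 0.06537 × 0.2967 = 0.0194 kg/m³.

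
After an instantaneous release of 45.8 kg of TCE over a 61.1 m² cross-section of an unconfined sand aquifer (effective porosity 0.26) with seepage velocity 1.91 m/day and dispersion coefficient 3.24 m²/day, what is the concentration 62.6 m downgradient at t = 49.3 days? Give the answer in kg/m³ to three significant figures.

0.0135 kg/m³

For an instantaneous plane source, C(x,t) = M/(n_e·A·√(4πDt)) · exp(−(x−vt)²/(4Dt)), with n_e·A the pore (flow) area.
Plume center vt = 1.91 × 49.3 = 94.163 m, so the well at 62.6 m is 31.563 m upgradient of the peak.
√(4πDt) = 44.80 m, giving peak height M/(n_e·A·√(4πDt)) = 45.8/(0.26 × 61.1 × 44.80) = 0.06435 kg/m³.
(x−vt)²/(4Dt) = (-31.563)²/(4 × 3.24 × 49.3) = 1.559; exp(−1.559) = 0.2103.
C = 0.06435 × 0.2103 = 0.0135 kg/m³.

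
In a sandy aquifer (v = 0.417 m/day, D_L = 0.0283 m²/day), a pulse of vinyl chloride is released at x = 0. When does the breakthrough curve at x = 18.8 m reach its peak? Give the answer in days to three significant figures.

For the 1D instantaneous-source solution, setting ∂C/∂t = 0 at fixed x gives v²t² + 2Dt − x² = 0, so t = (√(D² + v²x²) − D)/v².
√(D² + v²x²) = √(0.0283² + 0.417² × 18.8²) = 7.840; v² = 0.173889.
t = (7.840 − 0.0283)/0.173889 = 44.9 days (vs. the pure-advection estimate x/v = 45.1 d).

44.9 days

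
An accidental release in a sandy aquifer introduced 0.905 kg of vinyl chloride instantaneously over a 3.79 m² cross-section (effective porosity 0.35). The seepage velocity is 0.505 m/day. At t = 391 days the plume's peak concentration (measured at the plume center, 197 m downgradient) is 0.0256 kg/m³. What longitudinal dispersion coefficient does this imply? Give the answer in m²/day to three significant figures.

0.145 m²/day

At the plume center C_max = M/(n_e·A·√(4πDt)), so D = M²/(4πt·(n_e·A·C_max)²).
n_e·A·C_max = 0.35 × 3.79 × 0.0256 = 0.03396 kg/m.
D = 0.905²/(4π × 391 × 0.03396²) = 0.145 m²/day.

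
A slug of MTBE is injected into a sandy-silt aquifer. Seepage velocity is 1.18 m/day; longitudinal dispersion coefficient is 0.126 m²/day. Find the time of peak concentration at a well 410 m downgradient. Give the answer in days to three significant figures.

347 days

For the 1D instantaneous-source solution, setting ∂C/∂t = 0 at fixed x gives v²t² + 2Dt − x² = 0, so t = (√(D² + v²x²) − D)/v².
√(D² + v²x²) = √(0.126² + 1.18² × 410²) = 483.8; v² = 1.3924.
t = (483.8 − 0.126)/1.3924 = 347 days (vs. the pure-advection estimate x/v = 347 d).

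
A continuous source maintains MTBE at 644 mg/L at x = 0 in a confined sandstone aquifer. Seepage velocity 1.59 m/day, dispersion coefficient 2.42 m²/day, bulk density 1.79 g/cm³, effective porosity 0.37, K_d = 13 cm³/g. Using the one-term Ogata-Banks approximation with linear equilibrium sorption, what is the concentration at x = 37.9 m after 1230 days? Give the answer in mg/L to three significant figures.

Retardation factor R = 1 + ρ_b·K_d/n = 1 + 1.79 × 13/0.37 = 63.89.
Sorption retards both mechanisms: v_R = v/R = 0.02489 m/day, D_R = D/R = 0.03788 m²/day.
v_R·t = 0.02489 × 1230 = 30.6147 m; 2√(D_R t) = 13.65 m; argument = (37.9 − 30.6147)/13.65 = 0.5337.
C = C₀ × ½·erfc(0.5337) = 644 × 0.2252 = 145 mg/L.

145 mg/L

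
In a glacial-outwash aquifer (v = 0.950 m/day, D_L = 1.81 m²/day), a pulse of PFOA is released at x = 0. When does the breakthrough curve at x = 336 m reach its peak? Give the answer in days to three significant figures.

For the 1D instantaneous-source solution, setting ∂C/∂t = 0 at fixed x gives v²t² + 2Dt − x² = 0, so t = (√(D² + v²x²) − D)/v².
√(D² + v²x²) = √(1.81² + 0.950² × 336²) = 319.2; v² = 0.9025.
t = (319.2 − 1.81)/0.9025 = 352 days (vs. the pure-advection estimate x/v = 354 d).

352 days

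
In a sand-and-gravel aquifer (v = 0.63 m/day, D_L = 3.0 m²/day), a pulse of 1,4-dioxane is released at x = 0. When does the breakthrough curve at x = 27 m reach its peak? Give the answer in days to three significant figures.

For the 1D instantaneous-source solution, setting ∂C/∂t = 0 at fixed x gives v²t² + 2Dt − x² = 0, so t = (√(D² + v²x²) − D)/v².
√(D² + v²x²) = √(3.0² + 0.63² × 27²) = 17.27; v² = 0.3969.
t = (17.27 − 3.0)/0.3969 = 36.0 days (vs. the pure-advection estimate x/v = 42.9 d).

36.0 days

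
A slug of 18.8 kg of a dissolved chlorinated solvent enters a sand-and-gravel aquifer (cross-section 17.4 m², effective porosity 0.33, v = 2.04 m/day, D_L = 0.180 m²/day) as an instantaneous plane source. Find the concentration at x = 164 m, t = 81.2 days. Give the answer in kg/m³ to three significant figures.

0.231 kg/m³

For an instantaneous plane source, C(x,t) = M/(n_e·A·√(4πDt)) · exp(−(x−vt)²/(4Dt)), with n_e·A the pore (flow) area.
Plume center vt = 2.04 × 81.2 = 165.648 m, so the well at 164 m is 1.648 m upgradient of the peak.
√(4πDt) = 13.55 m, giving peak height M/(n_e·A·√(4πDt)) = 18.8/(0.33 × 17.4 × 13.55) = 0.2416 kg/m³.
(x−vt)²/(4Dt) = (-1.648)²/(4 × 0.180 × 81.2) = 0.04645; exp(−0.04645) = 0.9546.
C = 0.2416 × 0.9546 = 0.231 kg/m³.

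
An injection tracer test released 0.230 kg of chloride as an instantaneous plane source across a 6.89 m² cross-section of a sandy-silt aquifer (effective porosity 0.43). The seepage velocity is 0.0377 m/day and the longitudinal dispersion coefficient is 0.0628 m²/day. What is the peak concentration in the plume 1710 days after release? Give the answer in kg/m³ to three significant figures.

The peak of an instantaneous 1D plume sits at x = vt; there the Gaussian factor is 1 and C_max = M/(n_e·A·√(4πDt)), where n_e·A is the pore area the mass is dissolved in.
√(4πDt) = √(4π × 0.0628 × 1710) = 36.74 m, so C_max = 0.230/(0.43 × 6.89 × 36.74) = 0.00211 kg/m³.

0.00211 kg/m³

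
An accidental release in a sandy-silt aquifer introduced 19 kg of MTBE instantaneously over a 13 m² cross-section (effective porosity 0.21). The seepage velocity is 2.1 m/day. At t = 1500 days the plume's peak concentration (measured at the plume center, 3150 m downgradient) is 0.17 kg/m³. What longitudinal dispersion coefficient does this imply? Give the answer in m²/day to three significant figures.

0.0889 m²/day

At the plume center C_max = M/(n_e·A·√(4πDt)), so D = M²/(4πt·(n_e·A·C_max)²).
n_e·A·C_max = 0.21 × 13 × 0.17 = 0.4641 kg/m.
D = 19²/(4π × 1500 × 0.4641²) = 0.0889 m²/day.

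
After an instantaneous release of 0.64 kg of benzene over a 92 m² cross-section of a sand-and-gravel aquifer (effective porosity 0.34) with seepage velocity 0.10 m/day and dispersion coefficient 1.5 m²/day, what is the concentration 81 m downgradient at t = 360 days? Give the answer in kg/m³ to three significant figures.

9.73e-05 kg/m³

For an instantaneous plane source, C(x,t) = M/(n_e·A·√(4πDt)) · exp(−(x−vt)²/(4Dt)), with n_e·A the pore (flow) area.
Plume center vt = 0.10 × 360 = 36 m, so the well at 81 m is 45 m downgradient of the peak.
√(4πDt) = 82.38 m, giving peak height M/(n_e·A·√(4πDt)) = 0.64/(0.34 × 92 × 82.38) = 0.0002484 kg/m³.
(x−vt)²/(4Dt) = (45)²/(4 × 1.5 × 360) = 0.9375; exp(−0.9375) = 0.3916.
C = 0.0002484 × 0.3916 = 9.73e-05 kg/m³.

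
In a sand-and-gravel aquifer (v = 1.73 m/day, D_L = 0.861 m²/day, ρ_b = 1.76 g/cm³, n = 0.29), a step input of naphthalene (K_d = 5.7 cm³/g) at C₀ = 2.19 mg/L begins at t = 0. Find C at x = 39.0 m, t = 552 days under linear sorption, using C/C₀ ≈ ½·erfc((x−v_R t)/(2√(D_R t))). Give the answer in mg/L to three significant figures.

Retardation factor R = 1 + ρ_b·K_d/n = 1 + 1.76 × 5.7/0.29 = 35.59.
Sorption retards both mechanisms: v_R = v/R = 0.04861 m/day, D_R = D/R = 0.02419 m²/day.
v_R·t = 0.04861 × 552 = 26.83272 m; 2√(D_R t) = 7.308 m; argument = (39.0 − 26.83272)/7.308 = 1.665.
C = C₀ × ½·erfc(1.665) = 2.19 × 0.009270 = 0.0203 mg/L.

0.0203 mg/L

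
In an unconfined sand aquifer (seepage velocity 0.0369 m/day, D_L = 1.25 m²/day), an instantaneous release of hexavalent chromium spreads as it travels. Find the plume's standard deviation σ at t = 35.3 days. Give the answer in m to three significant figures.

Dispersive spreading gives a Gaussian with σ² = 2Dt; advection only shifts the center.
σ = √(2 × 1.25 × 35.3) = 9.39 m.

9.39 m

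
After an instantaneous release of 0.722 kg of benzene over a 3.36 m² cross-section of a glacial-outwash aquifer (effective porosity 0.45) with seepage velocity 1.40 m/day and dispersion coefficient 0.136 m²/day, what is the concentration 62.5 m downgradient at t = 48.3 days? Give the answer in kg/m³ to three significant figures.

For an instantaneous plane source, C(x,t) = M/(n_e·A·√(4πDt)) · exp(−(x−vt)²/(4Dt)), with n_e·A the pore (flow) area.
Plume center vt = 1.40 × 48.3 = 67.62 m, so the well at 62.5 m is 5.12 m upgradient of the peak.
√(4πDt) = 9.085 m, giving peak height M/(n_e·A·√(4πDt)) = 0.722/(0.45 × 3.36 × 9.085) = 0.05256 kg/m³.
(x−vt)²/(4Dt) = (-5.12)²/(4 × 0.136 × 48.3) = 0.9977; exp(−0.9977) = 0.3687.
C = 0.05256 × 0.3687 = 0.0194 kg/m³.

0.0194 kg/m³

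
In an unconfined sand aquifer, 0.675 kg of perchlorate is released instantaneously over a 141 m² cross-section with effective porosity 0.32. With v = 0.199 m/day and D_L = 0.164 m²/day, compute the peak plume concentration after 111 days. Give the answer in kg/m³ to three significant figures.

0.000989 kg/m³

The peak of an instantaneous 1D plume sits at x = vt; there the Gaussian factor is 1 and C_max = M/(n_e·A·√(4πDt)), where n_e·A is the pore area the mass is dissolved in.
√(4πDt) = √(4π × 0.164 × 111) = 15.12 m, so C_max = 0.675/(0.32 × 141 × 15.12) = 0.000989 kg/m³.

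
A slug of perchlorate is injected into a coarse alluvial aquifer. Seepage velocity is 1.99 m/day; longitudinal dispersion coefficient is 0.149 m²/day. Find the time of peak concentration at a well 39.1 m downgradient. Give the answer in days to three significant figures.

For the 1D instantaneous-source solution, setting ∂C/∂t = 0 at fixed x gives v²t² + 2Dt − x² = 0, so t = (√(D² + v²x²) − D)/v².
√(D² + v²x²) = √(0.149² + 1.99² × 39.1²) = 77.81; v² = 3.9601.
t = (77.81 − 0.149)/3.9601 = 19.6 days (vs. the pure-advection estimate x/v = 19.6 d).

19.6 days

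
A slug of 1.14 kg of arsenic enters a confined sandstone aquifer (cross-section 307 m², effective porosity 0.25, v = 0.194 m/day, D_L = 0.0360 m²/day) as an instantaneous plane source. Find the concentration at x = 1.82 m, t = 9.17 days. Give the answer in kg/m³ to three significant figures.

0.00728 kg/m³

For an instantaneous plane source, C(x,t) = M/(n_e·A·√(4πDt)) · exp(−(x−vt)²/(4Dt)), with n_e·A the pore (flow) area.
Plume center vt = 0.194 × 9.17 = 1.77898 m, so the well at 1.82 m is 0.04102 m downgradient of the peak.
√(4πDt) = 2.037 m, giving peak height M/(n_e·A·√(4πDt)) = 1.14/(0.25 × 307 × 2.037) = 0.007292 kg/m³.
(x−vt)²/(4Dt) = (0.04102)²/(4 × 0.0360 × 9.17) = 0.001274; exp(−0.001274) = 0.9987.
C = 0.007292 × 0.9987 = 0.00728 kg/m³.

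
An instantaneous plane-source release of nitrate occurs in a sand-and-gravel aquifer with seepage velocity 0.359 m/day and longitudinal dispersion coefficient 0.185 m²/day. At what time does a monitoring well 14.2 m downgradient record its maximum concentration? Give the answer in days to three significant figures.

For the 1D instantaneous-source solution, setting ∂C/∂t = 0 at fixed x gives v²t² + 2Dt − x² = 0, so t = (√(D² + v²x²) − D)/v².
√(D² + v²x²) = √(0.185² + 0.359² × 14.2²) = 5.101; v² = 0.128881.
t = (5.101 − 0.185)/0.128881 = 38.1 days (vs. the pure-advection estimate x/v = 39.6 d).

38.1 days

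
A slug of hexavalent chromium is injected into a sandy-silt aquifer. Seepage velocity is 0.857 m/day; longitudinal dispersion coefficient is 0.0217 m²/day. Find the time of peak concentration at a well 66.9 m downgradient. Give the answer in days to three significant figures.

For the 1D instantaneous-source solution, setting ∂C/∂t = 0 at fixed x gives v²t² + 2Dt − x² = 0, so t = (√(D² + v²x²) − D)/v².
√(D² + v²x²) = √(0.0217² + 0.857² × 66.9²) = 57.33; v² = 0.734449.
t = (57.33 − 0.0217)/0.734449 = 78.0 days (vs. the pure-advection estimate x/v = 78.1 d).

78.0 days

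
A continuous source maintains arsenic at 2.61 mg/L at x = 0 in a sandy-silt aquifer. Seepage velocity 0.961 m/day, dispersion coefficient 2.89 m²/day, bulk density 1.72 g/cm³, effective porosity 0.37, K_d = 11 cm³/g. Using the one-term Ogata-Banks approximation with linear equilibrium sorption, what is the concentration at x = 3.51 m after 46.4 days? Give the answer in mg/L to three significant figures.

Retardation factor R = 1 + ρ_b·K_d/n = 1 + 1.72 × 11/0.37 = 52.14.
Sorption retards both mechanisms: v_R = v/R = 0.01843 m/day, D_R = D/R = 0.05543 m²/day.
v_R·t = 0.01843 × 46.4 = 0.855152 m; 2√(D_R t) = 3.207 m; argument = (3.51 − 0.855152)/3.207 = 0.8278.
C = C₀ × ½·erfc(0.8278) = 2.61 × 0.1209 = 0.316 mg/L.

0.316 mg/L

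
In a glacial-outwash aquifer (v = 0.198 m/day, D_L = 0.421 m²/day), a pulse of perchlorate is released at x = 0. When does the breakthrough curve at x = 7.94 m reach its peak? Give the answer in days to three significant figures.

30.8 days

For the 1D instantaneous-source solution, setting ∂C/∂t = 0 at fixed x gives v²t² + 2Dt − x² = 0, so t = (√(D² + v²x²) − D)/v².
√(D² + v²x²) = √(0.421² + 0.198² × 7.94²) = 1.628; v² = 0.039204.
t = (1.628 − 0.421)/0.039204 = 30.8 days (vs. the pure-advection estimate x/v = 40.1 d).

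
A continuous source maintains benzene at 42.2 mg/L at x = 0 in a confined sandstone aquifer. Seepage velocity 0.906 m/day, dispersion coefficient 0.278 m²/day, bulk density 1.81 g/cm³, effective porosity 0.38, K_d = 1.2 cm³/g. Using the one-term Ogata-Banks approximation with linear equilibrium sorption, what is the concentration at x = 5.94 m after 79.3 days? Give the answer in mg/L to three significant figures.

40.9 mg/L

Retardation factor R = 1 + ρ_b·K_d/n = 1 + 1.81 × 1.2/0.38 = 6.716.
Sorption retards both mechanisms: v_R = v/R = 0.1349 m/day, D_R = D/R = 0.04139 m²/day.
v_R·t = 0.1349 × 79.3 = 10.69757 m; 2√(D_R t) = 3.623 m; argument = (5.94 − 10.69757)/3.623 = -1.313.
C = C₀ × ½·erfc(-1.313) = 42.2 × 0.9683 = 40.9 mg/L.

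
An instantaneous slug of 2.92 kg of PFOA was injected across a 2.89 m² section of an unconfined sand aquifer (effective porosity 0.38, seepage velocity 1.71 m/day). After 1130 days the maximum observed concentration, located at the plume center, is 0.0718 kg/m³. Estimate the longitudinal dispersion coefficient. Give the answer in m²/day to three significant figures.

0.0966 m²/day

At the plume center C_max = M/(n_e·A·√(4πDt)), so D = M²/(4πt·(n_e·A·C_max)²).
n_e·A·C_max = 0.38 × 2.89 × 0.0718 = 0.07885 kg/m.
D = 2.92²/(4π × 1130 × 0.07885²) = 0.0966 m²/day.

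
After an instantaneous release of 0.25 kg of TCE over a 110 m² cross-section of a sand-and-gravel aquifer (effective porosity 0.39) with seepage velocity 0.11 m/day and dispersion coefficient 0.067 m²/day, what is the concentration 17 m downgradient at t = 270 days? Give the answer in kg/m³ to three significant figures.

4.16e-05 kg/m³

For an instantaneous plane source, C(x,t) = M/(n_e·A·√(4πDt)) · exp(−(x−vt)²/(4Dt)), with n_e·A the pore (flow) area.
Plume center vt = 0.11 × 270 = 29.7 m, so the well at 17 m is 12.7 m upgradient of the peak.
√(4πDt) = 15.08 m, giving peak height M/(n_e·A·√(4πDt)) = 0.25/(0.39 × 110 × 15.08) = 0.0003864 kg/m³.
(x−vt)²/(4Dt) = (-12.7)²/(4 × 0.067 × 270) = 2.229; exp(−2.229) = 0.1076.
C = 0.0003864 × 0.1076 = 4.16e-05 kg/m³.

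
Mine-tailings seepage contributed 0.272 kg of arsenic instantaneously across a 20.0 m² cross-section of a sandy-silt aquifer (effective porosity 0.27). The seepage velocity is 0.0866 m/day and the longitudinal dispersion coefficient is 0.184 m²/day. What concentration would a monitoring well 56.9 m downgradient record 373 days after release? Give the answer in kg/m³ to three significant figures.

0.000189 kg/m³

For an instantaneous plane source, C(x,t) = M/(n_e·A·√(4πDt)) · exp(−(x−vt)²/(4Dt)), with n_e·A the pore (flow) area.
Plume center vt = 0.0866 × 373 = 32.3018 m, so the well at 56.9 m is 24.5982 m downgradient of the peak.
√(4πDt) = 29.37 m, giving peak height M/(n_e·A·√(4πDt)) = 0.272/(0.27 × 20.0 × 29.37) = 0.001715 kg/m³.
(x−vt)²/(4Dt) = (24.5982)²/(4 × 0.184 × 373) = 2.204; exp(−2.204) = 0.1104.
C = 0.001715 × 0.1104 = 0.000189 kg/m³.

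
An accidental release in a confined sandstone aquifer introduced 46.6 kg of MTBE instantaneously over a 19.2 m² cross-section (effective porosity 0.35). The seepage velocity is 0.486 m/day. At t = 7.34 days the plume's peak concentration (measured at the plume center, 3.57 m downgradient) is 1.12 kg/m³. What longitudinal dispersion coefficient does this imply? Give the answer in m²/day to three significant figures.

0.416 m²/day

At the plume center C_max = M/(n_e·A·√(4πDt)), so D = M²/(4πt·(n_e·A·C_max)²).
n_e·A·C_max = 0.35 × 19.2 × 1.12 = 7.526 kg/m.
D = 46.6²/(4π × 7.34 × 7.526²) = 0.416 m²/day.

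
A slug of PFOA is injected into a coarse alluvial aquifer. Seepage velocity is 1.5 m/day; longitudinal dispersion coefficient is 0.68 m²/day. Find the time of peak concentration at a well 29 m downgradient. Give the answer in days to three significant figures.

19.0 days

For the 1D instantaneous-source solution, setting ∂C/∂t = 0 at fixed x gives v²t² + 2Dt − x² = 0, so t = (√(D² + v²x²) − D)/v².
√(D² + v²x²) = √(0.68² + 1.5² × 29²) = 43.51; v² = 2.25.
t = (43.51 − 0.68)/2.25 = 19.0 days (vs. the pure-advection estimate x/v = 19.3 d).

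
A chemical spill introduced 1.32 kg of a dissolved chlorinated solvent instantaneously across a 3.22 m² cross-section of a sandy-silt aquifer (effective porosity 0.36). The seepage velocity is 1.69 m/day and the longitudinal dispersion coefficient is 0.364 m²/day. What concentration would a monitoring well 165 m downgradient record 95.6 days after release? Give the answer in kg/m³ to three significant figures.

0.0500 kg/m³

For an instantaneous plane source, C(x,t) = M/(n_e·A·√(4πDt)) · exp(−(x−vt)²/(4Dt)), with n_e·A the pore (flow) area.
Plume center vt = 1.69 × 95.6 = 161.564 m, so the well at 165 m is 3.436 m downgradient of the peak.
√(4πDt) = 20.91 m, giving peak height M/(n_e·A·√(4πDt)) = 1.32/(0.36 × 3.22 × 20.91) = 0.05446 kg/m³.
(x−vt)²/(4Dt) = (3.436)²/(4 × 0.364 × 95.6) = 0.08482; exp(−0.08482) = 0.9187.
C = 0.05446 × 0.9187 = 0.0500 kg/m³.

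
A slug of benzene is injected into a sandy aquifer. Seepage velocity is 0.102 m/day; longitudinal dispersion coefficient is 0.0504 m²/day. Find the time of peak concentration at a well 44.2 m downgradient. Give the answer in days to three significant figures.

For the 1D instantaneous-source solution, setting ∂C/∂t = 0 at fixed x gives v²t² + 2Dt − x² = 0, so t = (√(D² + v²x²) − D)/v².
√(D² + v²x²) = √(0.0504² + 0.102² × 44.2²) = 4.509; v² = 0.010404.
t = (4.509 − 0.0504)/0.010404 = 429 days (vs. the pure-advection estimate x/v = 433 d).

429 days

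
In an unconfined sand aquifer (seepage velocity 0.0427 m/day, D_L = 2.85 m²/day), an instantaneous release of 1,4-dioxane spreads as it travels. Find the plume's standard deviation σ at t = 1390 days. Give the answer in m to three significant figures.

89.0 m

Dispersive spreading gives a Gaussian with σ² = 2Dt; advection only shifts the center.
σ = √(2 × 2.85 × 1390) = 89.0 m.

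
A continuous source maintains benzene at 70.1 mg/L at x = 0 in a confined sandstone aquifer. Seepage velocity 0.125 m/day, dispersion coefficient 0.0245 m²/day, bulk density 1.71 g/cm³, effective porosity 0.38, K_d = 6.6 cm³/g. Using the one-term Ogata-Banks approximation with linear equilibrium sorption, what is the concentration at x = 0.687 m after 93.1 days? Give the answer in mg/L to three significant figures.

14.9 mg/L

Retardation factor R = 1 + ρ_b·K_d/n = 1 + 1.71 × 6.6/0.38 = 30.70.
Sorption retards both mechanisms: v_R = v/R = 0.004072 m/day, D_R = D/R = 0.0007980 m²/day.
v_R·t = 0.004072 × 93.1 = 0.3791032 m; 2√(D_R t) = 0.5451 m; argument = (0.687 − 0.3791032)/0.5451 = 0.5648.
C = C₀ × ½·erfc(0.5648) = 70.1 × 0.2122 = 14.9 mg/L.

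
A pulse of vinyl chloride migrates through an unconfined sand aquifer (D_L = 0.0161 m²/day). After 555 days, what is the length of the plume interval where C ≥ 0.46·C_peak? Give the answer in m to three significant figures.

The plume is Gaussian with σ = √(2Dt) = √(2 × 0.0161 × 555) = 4.227 m.
C/C_peak = exp(−Δx²/(2σ²)) = 0.46 ⇒ Δx = σ·√(−2 ln 0.46) = 4.227 × 1.246 = 5.267 m.
Width = 2Δx = 10.5 m.

10.5 m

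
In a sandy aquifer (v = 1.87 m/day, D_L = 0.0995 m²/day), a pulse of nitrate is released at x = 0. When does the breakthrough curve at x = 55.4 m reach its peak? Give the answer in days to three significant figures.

29.6 days

For the 1D instantaneous-source solution, setting ∂C/∂t = 0 at fixed x gives v²t² + 2Dt − x² = 0, so t = (√(D² + v²x²) − D)/v².
√(D² + v²x²) = √(0.0995² + 1.87² × 55.4²) = 103.6; v² = 3.4969.
t = (103.6 − 0.0995)/3.4969 = 29.6 days (vs. the pure-advection estimate x/v = 29.6 d).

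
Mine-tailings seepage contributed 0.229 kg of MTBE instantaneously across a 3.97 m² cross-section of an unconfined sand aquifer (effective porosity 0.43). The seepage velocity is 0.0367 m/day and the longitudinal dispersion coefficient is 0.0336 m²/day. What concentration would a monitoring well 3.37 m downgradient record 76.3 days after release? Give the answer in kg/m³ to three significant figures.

0.0229 kg/m³

For an instantaneous plane source, C(x,t) = M/(n_e·A·√(4πDt)) · exp(−(x−vt)²/(4Dt)), with n_e·A the pore (flow) area.
Plume center vt = 0.0367 × 76.3 = 2.80021 m, so the well at 3.37 m is 0.56979 m downgradient of the peak.
√(4πDt) = 5.676 m, giving peak height M/(n_e·A·√(4πDt)) = 0.229/(0.43 × 3.97 × 5.676) = 0.02363 kg/m³.
(x−vt)²/(4Dt) = (0.56979)²/(4 × 0.0336 × 76.3) = 0.03166; exp(−0.03166) = 0.9688.
C = 0.02363 × 0.9688 = 0.0229 kg/m³.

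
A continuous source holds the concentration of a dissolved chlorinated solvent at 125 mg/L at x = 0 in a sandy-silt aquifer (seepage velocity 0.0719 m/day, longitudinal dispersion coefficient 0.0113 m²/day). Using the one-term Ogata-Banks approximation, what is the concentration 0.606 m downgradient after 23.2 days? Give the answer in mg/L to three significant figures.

For a continuous step input, C/C₀ ≈ ½·erfc((x−vt)/(2√(Dt))).
vt = 0.0719 × 23.2 = 1.66808 m and 2√(Dt) = 2√(0.0113 × 23.2) = 1.024 m.
Argument (x−vt)/(2√(Dt)) = (0.606 − 1.66808)/1.024 = -1.037; ½·erfc(-1.037) = 0.9287.
C = 125 × 0.9287 = 116 mg/L.

116 mg/L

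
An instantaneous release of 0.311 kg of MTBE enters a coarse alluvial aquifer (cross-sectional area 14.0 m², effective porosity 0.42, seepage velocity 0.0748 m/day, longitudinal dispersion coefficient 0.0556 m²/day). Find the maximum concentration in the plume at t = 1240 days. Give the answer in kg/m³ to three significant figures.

0.00180 kg/m³

The peak of an instantaneous 1D plume sits at x = vt; there the Gaussian factor is 1 and C_max = M/(n_e·A·√(4πDt)), where n_e·A is the pore area the mass is dissolved in.
√(4πDt) = √(4π × 0.0556 × 1240) = 29.43 m, so C_max = 0.311/(0.42 × 14.0 × 29.43) = 0.00180 kg/m³.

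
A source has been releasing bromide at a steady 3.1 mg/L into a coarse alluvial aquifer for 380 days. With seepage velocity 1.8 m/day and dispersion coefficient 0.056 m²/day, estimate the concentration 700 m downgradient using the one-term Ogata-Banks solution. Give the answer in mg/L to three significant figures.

For a continuous step input, C/C₀ ≈ ½·erfc((x−vt)/(2√(Dt))).
vt = 1.8 × 380 = 684 m and 2√(Dt) = 2√(0.056 × 380) = 9.226 m.
Argument (x−vt)/(2√(Dt)) = (700 − 684)/9.226 = 1.734; ½·erfc(1.734) = 0.007098.
C = 3.1 × 0.007098 = 0.0220 mg/L.

0.0220 mg/L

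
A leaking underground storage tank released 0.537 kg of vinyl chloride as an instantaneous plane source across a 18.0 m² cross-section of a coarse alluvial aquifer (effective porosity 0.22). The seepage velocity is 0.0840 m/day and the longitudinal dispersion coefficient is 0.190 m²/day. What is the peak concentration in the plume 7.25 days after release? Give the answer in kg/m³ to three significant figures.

The peak of an instantaneous 1D plume sits at x = vt; there the Gaussian factor is 1 and C_max = M/(n_e·A·√(4πDt)), where n_e·A is the pore area the mass is dissolved in.
√(4πDt) = √(4π × 0.190 × 7.25) = 4.161 m, so C_max = 0.537/(0.22 × 18.0 × 4.161) = 0.0326 kg/m³.

0.0326 kg/m³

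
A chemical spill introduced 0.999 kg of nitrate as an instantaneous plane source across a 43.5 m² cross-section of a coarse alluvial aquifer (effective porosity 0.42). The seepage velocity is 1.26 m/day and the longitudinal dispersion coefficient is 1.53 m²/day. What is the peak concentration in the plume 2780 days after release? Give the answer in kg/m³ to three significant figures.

The peak of an instantaneous 1D plume sits at x = vt; there the Gaussian factor is 1 and C_max = M/(n_e·A·√(4πDt)), where n_e·A is the pore area the mass is dissolved in.
√(4πDt) = √(4π × 1.53 × 2780) = 231.2 m, so C_max = 0.999/(0.42 × 43.5 × 231.2) = 0.000237 kg/m³.

0.000237 kg/m³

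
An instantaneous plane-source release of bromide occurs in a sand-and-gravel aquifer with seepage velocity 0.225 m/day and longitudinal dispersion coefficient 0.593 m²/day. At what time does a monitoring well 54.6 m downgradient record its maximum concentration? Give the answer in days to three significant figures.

231 days

For the 1D instantaneous-source solution, setting ∂C/∂t = 0 at fixed x gives v²t² + 2Dt − x² = 0, so t = (√(D² + v²x²) − D)/v².
√(D² + v²x²) = √(0.593² + 0.225² × 54.6²) = 12.30; v² = 0.050625.
t = (12.30 − 0.593)/0.050625 = 231 days (vs. the pure-advection estimate x/v = 243 d).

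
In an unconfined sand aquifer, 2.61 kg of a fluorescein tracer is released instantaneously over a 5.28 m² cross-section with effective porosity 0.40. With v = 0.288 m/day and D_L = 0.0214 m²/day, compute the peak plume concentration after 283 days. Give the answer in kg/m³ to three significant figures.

0.142 kg/m³

The peak of an instantaneous 1D plume sits at x = vt; there the Gaussian factor is 1 and C_max = M/(n_e·A·√(4πDt)), where n_e·A is the pore area the mass is dissolved in.
√(4πDt) = √(4π × 0.0214 × 283) = 8.724 m, so C_max = 2.61/(0.40 × 5.28 × 8.724) = 0.142 kg/m³.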